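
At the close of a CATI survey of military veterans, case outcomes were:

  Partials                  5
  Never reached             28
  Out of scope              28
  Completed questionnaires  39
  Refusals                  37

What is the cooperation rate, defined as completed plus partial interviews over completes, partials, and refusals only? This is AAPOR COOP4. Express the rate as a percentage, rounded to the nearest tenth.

54.3%

Top: 39 + 5 = 44
Base: 39 + 5 + 37 = 81
COOP4 = 44 / 81 = 0.5432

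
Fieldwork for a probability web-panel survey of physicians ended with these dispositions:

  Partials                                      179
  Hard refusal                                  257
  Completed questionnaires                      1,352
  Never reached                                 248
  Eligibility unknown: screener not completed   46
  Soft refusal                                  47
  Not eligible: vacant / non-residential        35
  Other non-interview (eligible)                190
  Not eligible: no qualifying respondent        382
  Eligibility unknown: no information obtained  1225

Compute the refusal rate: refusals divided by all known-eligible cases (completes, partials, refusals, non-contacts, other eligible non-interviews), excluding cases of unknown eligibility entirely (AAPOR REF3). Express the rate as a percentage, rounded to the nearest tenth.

13.4%

Refusal or break-off = 257 + 47 = 304
Unknown eligibility = 46 + 1225 = 1271
Ineligible = 382 + 35 = 417
Numerator = 304
Base = 1352 + 179 + 304 + 248 + 190 = 2273
REF3 = 304 / 2273 = 0.1337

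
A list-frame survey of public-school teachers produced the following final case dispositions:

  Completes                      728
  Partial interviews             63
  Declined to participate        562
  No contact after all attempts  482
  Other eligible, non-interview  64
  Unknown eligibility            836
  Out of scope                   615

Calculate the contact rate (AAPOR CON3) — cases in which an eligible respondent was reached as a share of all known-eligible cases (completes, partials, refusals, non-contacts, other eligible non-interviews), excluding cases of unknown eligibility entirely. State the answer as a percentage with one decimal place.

Num = 728 + 63 + 562 + 64 = 1417
Denom = 728 + 63 + 562 + 482 + 64 = 1899
CON3 = 1417 / 1899 = 0.7462

74.6%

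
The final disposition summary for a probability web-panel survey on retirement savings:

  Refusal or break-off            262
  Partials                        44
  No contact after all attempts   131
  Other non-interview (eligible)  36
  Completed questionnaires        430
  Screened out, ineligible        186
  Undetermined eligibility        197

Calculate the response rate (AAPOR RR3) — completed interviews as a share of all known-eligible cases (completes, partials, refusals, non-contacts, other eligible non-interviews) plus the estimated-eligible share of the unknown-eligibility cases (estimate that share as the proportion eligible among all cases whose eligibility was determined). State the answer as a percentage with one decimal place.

40.3%

Numerator: 430
Determined eligible: 430 + 44 + 262 + 131 + 36 = 903
e = 903 / (903 + 186) = 903 / 1089 = 0.8292
e × U: 0.8292 × 197 = 163.35
Base: 903 + 163.35 = 1066.35
RR3 = 430 / 1066.35 = 0.4032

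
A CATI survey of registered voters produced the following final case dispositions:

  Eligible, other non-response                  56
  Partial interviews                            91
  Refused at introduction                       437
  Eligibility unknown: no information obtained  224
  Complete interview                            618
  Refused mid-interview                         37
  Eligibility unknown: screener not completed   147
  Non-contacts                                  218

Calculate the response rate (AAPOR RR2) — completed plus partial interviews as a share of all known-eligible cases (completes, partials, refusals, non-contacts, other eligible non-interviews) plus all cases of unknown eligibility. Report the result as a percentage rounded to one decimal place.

38.8%

Declined to participate = 437 + 37 = 474
Unknown if eligible = 147 + 224 = 371
Numerator = 618 + 91 = 709
Base = 618 + 91 + 474 + 218 + 56 + 371 = 1828
RR2 = 709 / 1828 = 0.3879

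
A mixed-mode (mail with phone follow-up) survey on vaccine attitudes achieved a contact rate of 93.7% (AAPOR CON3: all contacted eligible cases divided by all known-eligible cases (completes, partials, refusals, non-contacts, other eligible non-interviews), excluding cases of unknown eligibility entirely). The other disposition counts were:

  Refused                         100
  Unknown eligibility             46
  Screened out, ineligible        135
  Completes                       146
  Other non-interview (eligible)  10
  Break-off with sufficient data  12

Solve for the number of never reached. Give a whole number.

Numerator = 146 + 12 + 100 + 10 = 268
CON3 = 268 / D = 0.937
D = 268 / 0.937 = 286.0
Rest of base = 268
never reached = 286.0 − 268 ≈ 18

18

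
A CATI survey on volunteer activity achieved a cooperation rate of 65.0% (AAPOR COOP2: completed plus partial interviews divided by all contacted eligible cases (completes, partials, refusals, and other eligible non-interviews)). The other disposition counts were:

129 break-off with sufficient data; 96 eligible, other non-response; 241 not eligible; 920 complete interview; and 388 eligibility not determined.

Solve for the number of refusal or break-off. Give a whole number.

Top: 920 + 129 = 1049
COOP2 = 1049 / D = 0.650
D = 1049 / 0.650 = 1613.8
Remaining denominator categories sum to 1145
refusal or break-off = 1613.8 − 1145 ≈ 469

469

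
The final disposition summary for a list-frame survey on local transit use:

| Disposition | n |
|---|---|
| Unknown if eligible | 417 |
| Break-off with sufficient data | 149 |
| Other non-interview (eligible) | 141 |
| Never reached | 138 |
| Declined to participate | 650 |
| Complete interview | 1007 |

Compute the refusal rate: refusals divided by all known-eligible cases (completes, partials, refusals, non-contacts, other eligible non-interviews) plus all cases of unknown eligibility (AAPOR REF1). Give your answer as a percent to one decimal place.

26.0%

Top = 650
Denom = 1007 + 149 + 650 + 138 + 141 + 417 = 2502
REF1 = 650 / 2502 = 0.2598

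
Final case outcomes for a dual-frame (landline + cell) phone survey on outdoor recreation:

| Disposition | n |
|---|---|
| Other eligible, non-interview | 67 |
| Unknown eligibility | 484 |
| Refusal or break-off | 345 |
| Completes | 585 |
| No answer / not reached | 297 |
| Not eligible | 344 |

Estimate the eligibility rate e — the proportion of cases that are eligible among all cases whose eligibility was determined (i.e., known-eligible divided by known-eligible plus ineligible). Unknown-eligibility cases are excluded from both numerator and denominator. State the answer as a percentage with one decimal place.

Eligible (known): 585 + 345 + 297 + 67 = 1294
e = 1294 / (1294 + 344) = 1294 / 1638 = 0.7900

79.0%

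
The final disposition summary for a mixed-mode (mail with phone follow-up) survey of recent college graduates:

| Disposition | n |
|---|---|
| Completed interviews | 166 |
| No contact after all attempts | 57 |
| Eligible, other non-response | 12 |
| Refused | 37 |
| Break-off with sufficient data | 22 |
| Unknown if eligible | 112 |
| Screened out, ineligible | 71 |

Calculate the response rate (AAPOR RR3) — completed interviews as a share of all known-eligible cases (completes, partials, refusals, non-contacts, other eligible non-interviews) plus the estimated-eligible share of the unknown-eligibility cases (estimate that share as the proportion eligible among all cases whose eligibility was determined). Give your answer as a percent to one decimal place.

Top → 166
Eligible (known) → 166 + 22 + 37 + 57 + 12 = 294
e = 294 / (294 + 71) = 294 / 365 = 0.8055
Eligible share of unknowns → 0.8055 × 112 = 90.22
Denom → 294 + 90.22 = 384.22
RR3 = 166 / 384.22 = 0.4320

43.2%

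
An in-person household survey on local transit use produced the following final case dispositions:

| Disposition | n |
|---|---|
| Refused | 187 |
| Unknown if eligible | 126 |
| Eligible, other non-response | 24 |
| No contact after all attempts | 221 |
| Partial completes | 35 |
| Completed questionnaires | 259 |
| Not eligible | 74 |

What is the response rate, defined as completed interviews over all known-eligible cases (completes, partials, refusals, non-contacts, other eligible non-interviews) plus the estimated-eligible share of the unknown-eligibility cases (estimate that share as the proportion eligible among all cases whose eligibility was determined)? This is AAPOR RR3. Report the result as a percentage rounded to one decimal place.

30.8%

Numerator → 259
Eligible (known) → 259 + 35 + 187 + 221 + 24 = 726
e = 726 / (726 + 74) = 726 / 800 = 0.9075
Estimated eligible among unknowns → 0.9075 × 126 = 114.34
Base → 726 + 114.34 = 840.34
RR3 = 259 / 840.34 = 0.3082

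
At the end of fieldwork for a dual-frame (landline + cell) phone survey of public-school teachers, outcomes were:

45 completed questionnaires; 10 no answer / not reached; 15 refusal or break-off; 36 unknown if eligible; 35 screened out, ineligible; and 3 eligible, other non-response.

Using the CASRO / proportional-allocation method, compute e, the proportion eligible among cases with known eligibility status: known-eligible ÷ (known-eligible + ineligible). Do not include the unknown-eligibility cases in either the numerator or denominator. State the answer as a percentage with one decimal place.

67.6%

Eligible (known) = 45 + 15 + 10 + 3 = 73
e = 73 / (73 + 35) = 73 / 108 = 0.6759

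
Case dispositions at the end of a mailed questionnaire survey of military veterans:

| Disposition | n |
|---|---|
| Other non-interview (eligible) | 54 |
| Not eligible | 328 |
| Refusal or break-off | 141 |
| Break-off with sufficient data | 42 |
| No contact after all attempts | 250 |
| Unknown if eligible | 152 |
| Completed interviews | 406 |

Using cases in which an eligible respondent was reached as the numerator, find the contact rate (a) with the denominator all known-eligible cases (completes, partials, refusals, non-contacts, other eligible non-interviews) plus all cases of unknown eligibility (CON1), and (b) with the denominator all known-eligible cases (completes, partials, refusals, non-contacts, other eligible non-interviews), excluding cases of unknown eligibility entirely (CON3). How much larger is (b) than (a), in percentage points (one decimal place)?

10.5

Top → 406 + 42 + 141 + 54 = 643
Denom → 406 + 42 + 141 + 250 + 54 + 152 = 1045
CON1 = 643 / 1045 = 0.6153
Denom → 406 + 42 + 141 + 250 + 54 = 893
CON3 = 643 / 893 = 0.7200
Difference = 72.00 − 61.53 = 10.47 percentage points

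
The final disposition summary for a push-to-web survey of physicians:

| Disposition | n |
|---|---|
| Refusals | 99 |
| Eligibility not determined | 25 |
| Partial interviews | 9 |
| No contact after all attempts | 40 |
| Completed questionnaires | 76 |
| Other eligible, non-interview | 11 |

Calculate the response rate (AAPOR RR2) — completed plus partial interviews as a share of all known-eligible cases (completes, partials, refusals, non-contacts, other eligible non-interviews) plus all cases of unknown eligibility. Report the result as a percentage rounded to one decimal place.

32.7%

Num = 76 + 9 = 85
Denom = 76 + 9 + 99 + 40 + 11 + 25 = 260
RR2 = 85 / 260 = 0.3269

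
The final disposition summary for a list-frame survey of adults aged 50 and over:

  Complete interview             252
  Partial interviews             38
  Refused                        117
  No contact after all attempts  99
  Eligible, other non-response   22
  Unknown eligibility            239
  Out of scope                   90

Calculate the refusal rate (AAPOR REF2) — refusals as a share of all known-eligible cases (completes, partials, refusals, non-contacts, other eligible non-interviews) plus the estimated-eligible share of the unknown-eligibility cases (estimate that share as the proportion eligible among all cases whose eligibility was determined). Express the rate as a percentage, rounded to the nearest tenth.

16.0%

Top: 117
Determined eligible: 252 + 38 + 117 + 99 + 22 = 528
e = 528 / (528 + 90) = 528 / 618 = 0.8544
e × U: 0.8544 × 239 = 204.20
Base: 528 + 204.20 = 732.20
REF2 = 117 / 732.20 = 0.1598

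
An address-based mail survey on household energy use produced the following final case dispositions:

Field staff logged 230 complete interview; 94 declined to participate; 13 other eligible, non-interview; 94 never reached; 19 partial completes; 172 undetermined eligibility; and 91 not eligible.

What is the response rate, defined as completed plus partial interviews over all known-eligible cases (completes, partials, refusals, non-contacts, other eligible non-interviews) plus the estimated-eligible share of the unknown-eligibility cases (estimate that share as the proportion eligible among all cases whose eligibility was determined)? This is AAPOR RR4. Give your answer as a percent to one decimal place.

42.0%

Numerator: 230 + 19 = 249
Known eligible: 230 + 19 + 94 + 94 + 13 = 450
e = 450 / (450 + 91) = 450 / 541 = 0.8318
Eligible share of unknowns: 0.8318 × 172 = 143.07
Denominator: 450 + 143.07 = 593.07
RR4 = 249 / 593.07 = 0.4198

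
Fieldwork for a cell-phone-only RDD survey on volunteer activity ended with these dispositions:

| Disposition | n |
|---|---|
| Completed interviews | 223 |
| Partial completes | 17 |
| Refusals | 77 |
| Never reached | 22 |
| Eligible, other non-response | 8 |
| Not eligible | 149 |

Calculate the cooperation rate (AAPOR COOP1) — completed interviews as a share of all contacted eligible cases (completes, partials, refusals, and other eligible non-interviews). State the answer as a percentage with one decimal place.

Top: 223
Denominator: 223 + 17 + 77 + 8 = 325
COOP1 = 223 / 325 = 0.6862

68.6%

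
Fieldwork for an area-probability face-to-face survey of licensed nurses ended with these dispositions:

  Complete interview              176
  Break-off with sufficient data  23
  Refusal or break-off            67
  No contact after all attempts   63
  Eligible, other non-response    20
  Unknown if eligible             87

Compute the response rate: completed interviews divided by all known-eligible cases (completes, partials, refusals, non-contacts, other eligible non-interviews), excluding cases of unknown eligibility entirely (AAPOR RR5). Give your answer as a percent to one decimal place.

50.4%

Numerator → 176
Base → 176 + 23 + 67 + 63 + 20 = 349
RR5 = 176 / 349 = 0.5043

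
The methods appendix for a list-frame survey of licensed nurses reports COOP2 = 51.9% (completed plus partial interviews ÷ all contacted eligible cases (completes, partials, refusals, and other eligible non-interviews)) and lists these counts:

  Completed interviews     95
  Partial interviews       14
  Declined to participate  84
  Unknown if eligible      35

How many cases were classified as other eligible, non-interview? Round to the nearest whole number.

Top = 95 + 14 = 109
COOP2 = 109 / D = 0.519
D = 109 / 0.519 = 210.0
Other denominator terms total 193
other eligible, non-interview = 210.0 − 193 ≈ 17

17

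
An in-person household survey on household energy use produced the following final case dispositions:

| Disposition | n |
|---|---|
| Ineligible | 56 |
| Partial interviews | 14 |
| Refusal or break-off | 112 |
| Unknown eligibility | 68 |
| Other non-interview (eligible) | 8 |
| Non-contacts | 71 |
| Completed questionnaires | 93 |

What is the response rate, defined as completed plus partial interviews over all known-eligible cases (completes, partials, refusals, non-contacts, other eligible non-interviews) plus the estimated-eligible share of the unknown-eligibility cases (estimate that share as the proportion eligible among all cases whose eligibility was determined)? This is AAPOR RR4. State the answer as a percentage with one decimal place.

Top → 93 + 14 = 107
Determined eligible → 93 + 14 + 112 + 71 + 8 = 298
e = 298 / (298 + 56) = 298 / 354 = 0.8418
Eligible share of unknowns → 0.8418 × 68 = 57.24
Base → 298 + 57.24 = 355.24
RR4 = 107 / 355.24 = 0.3012

30.1%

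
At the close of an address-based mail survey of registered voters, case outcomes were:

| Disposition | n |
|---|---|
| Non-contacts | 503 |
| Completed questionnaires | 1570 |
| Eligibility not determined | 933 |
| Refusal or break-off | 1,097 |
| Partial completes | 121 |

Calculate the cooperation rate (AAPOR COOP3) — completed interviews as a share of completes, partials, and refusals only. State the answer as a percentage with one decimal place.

Num = 1570
Base = 1570 + 121 + 1097 = 2788
COOP3 = 1570 / 2788 = 0.5631

56.3%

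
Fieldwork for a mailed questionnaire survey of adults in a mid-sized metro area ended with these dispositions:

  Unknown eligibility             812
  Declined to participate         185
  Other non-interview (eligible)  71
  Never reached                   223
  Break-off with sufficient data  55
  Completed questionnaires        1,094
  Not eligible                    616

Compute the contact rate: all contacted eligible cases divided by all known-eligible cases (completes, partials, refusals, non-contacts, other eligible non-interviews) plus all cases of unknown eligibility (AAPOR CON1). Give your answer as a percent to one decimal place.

Numerator → 1094 + 55 + 185 + 71 = 1405
Denominator → 1094 + 55 + 185 + 223 + 71 + 812 = 2440
CON1 = 1405 / 2440 = 0.5758

57.6%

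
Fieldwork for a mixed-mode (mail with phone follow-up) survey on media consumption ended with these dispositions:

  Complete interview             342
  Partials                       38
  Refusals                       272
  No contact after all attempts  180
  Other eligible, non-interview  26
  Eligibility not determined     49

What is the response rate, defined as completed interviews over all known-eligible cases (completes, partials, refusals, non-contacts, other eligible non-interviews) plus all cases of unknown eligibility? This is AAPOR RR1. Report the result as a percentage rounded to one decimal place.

Top = 342
Base = 342 + 38 + 272 + 180 + 26 + 49 = 907
RR1 = 342 / 907 = 0.3771

37.7%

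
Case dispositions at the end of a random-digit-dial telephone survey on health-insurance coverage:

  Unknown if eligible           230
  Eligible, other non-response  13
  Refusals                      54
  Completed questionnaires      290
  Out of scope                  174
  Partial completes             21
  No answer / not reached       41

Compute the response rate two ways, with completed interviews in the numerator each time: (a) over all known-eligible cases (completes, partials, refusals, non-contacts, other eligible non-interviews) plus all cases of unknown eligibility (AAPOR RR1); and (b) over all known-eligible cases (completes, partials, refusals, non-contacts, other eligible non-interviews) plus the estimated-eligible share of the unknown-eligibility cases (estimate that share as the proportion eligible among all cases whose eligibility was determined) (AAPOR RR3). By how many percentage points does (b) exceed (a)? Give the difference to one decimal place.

Top = 290
Denom = 290 + 21 + 54 + 41 + 13 + 230 = 649
RR1 = 290 / 649 = 0.4468
Eligible (known) = 290 + 21 + 54 + 41 + 13 = 419
e = 419 / (419 + 174) = 419 / 593 = 0.7066
Estimated eligible among unknowns = 0.7066 × 230 = 162.52
Denom = 419 + 162.52 = 581.52
RR3 = 290 / 581.52 = 0.4987
Difference = 49.87 − 44.68 = 5.19 percentage points

5.2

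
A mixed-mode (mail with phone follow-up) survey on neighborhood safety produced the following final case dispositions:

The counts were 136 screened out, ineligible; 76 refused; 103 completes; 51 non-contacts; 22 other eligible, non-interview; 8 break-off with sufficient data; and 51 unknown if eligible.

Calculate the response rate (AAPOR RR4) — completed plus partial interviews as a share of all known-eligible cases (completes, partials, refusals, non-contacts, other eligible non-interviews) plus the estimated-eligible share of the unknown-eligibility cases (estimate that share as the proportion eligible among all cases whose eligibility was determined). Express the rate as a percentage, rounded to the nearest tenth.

37.8%

Num = 103 + 8 = 111
Eligible (known) = 103 + 8 + 76 + 51 + 22 = 260
e = 260 / (260 + 136) = 260 / 396 = 0.6566
Estimated eligible among unknowns = 0.6566 × 51 = 33.49
Base = 260 + 33.49 = 293.49
RR4 = 111 / 293.49 = 0.3782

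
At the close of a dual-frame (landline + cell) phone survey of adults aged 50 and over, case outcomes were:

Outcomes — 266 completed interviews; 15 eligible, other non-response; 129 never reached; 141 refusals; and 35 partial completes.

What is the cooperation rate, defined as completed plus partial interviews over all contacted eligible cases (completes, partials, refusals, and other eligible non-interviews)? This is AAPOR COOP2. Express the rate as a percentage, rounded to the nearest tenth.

Num → 266 + 35 = 301
Base → 266 + 35 + 141 + 15 = 457
COOP2 = 301 / 457 = 0.6586

65.9%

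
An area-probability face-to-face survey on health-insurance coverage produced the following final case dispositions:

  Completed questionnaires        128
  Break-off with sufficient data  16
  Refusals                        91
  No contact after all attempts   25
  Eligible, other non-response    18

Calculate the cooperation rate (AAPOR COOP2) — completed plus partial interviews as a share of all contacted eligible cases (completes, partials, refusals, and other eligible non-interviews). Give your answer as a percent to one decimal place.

Num = 128 + 16 = 144
Denominator = 128 + 16 + 91 + 18 = 253
COOP2 = 144 / 253 = 0.5692

56.9%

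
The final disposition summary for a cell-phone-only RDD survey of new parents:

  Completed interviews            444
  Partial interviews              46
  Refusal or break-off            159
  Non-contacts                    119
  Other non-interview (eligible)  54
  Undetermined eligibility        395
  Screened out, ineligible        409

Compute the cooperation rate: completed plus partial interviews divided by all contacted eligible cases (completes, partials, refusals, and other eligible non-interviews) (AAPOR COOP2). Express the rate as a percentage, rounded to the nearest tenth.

69.7%

Num: 444 + 46 = 490
Base: 444 + 46 + 159 + 54 = 703
COOP2 = 490 / 703 = 0.6970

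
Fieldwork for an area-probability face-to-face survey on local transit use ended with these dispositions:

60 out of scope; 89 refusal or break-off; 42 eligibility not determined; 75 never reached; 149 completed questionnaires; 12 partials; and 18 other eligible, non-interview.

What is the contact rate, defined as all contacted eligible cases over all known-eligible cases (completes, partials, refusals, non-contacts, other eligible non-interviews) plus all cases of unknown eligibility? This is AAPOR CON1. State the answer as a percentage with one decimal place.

69.6%

Top = 149 + 12 + 89 + 18 = 268
Denominator = 149 + 12 + 89 + 75 + 18 + 42 = 385
CON1 = 268 / 385 = 0.6961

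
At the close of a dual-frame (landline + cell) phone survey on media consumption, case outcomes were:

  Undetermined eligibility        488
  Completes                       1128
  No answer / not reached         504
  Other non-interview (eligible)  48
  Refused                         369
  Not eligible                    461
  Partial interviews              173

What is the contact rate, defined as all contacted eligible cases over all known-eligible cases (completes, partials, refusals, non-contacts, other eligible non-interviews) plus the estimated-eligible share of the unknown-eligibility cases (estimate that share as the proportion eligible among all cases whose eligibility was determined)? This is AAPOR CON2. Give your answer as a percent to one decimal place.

65.4%

Numerator → 1128 + 173 + 369 + 48 = 1718
Known eligible → 1128 + 173 + 369 + 504 + 48 = 2222
e = 2222 / (2222 + 461) = 2222 / 2683 = 0.8282
Eligible share of unknowns → 0.8282 × 488 = 404.16
Denominator → 2222 + 404.16 = 2626.16
CON2 = 1718 / 2626.16 = 0.6542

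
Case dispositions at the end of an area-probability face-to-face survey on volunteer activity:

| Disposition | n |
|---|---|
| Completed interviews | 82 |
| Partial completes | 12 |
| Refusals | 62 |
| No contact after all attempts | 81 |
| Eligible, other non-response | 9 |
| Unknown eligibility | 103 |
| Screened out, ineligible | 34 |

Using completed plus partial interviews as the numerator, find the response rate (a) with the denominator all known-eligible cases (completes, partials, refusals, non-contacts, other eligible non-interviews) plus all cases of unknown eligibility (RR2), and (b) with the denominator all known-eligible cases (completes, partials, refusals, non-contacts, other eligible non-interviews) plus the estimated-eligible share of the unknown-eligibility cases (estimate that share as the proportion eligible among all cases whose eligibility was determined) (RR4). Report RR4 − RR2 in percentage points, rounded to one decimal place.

Top → 82 + 12 = 94
Denominator → 82 + 12 + 62 + 81 + 9 + 103 = 349
RR2 = 94 / 349 = 0.2693
Eligible (known) → 82 + 12 + 62 + 81 + 9 = 246
e = 246 / (246 + 34) = 246 / 280 = 0.8786
e × U → 0.8786 × 103 = 90.50
Denominator → 246 + 90.50 = 336.50
RR4 = 94 / 336.50 = 0.2793
Difference = 27.93 − 26.93 = 1.00 percentage points

1.0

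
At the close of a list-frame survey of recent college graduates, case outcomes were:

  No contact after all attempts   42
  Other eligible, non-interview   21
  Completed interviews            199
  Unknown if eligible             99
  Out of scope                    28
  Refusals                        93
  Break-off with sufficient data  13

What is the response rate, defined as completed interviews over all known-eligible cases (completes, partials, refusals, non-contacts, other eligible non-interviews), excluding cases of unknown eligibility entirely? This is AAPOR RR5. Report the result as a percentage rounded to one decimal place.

Top → 199
Denominator → 199 + 13 + 93 + 42 + 21 = 368
RR5 = 199 / 368 = 0.5408

54.1%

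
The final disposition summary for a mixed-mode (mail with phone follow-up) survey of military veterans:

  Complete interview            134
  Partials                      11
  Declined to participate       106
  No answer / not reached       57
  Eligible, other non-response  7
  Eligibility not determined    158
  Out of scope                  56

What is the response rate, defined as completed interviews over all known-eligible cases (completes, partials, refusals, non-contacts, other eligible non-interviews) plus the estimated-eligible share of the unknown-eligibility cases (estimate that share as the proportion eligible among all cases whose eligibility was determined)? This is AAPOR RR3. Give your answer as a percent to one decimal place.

Numerator: 134
Determined eligible: 134 + 11 + 106 + 57 + 7 = 315
e = 315 / (315 + 56) = 315 / 371 = 0.8491
Estimated eligible among unknowns: 0.8491 × 158 = 134.16
Denom: 315 + 134.16 = 449.16
RR3 = 134 / 449.16 = 0.2983

29.8%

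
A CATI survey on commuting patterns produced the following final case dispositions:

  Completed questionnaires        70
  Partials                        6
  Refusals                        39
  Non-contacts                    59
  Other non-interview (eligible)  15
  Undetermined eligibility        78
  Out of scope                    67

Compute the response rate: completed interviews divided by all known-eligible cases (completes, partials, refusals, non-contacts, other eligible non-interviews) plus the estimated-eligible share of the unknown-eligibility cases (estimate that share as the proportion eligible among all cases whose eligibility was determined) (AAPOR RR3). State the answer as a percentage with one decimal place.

28.4%

Top: 70
Determined eligible: 70 + 6 + 39 + 59 + 15 = 189
e = 189 / (189 + 67) = 189 / 256 = 0.7383
Estimated eligible among unknowns: 0.7383 × 78 = 57.59
Denom: 189 + 57.59 = 246.59
RR3 = 70 / 246.59 = 0.2839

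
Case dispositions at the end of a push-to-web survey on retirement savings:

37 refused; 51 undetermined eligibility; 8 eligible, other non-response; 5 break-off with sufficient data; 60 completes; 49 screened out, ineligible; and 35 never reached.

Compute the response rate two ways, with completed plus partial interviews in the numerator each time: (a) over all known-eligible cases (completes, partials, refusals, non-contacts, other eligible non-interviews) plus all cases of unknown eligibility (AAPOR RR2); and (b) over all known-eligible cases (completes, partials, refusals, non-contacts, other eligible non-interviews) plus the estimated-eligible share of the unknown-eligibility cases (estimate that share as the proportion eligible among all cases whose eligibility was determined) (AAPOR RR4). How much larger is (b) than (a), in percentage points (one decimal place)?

Numerator → 60 + 5 = 65
Denom → 60 + 5 + 37 + 35 + 8 + 51 = 196
RR2 = 65 / 196 = 0.3316
Determined eligible → 60 + 5 + 37 + 35 + 8 = 145
e = 145 / (145 + 49) = 145 / 194 = 0.7474
Eligible share of unknowns → 0.7474 × 51 = 38.12
Denom → 145 + 38.12 = 183.12
RR4 = 65 / 183.12 = 0.3550
Difference = 35.50 − 33.16 = 2.34 percentage points

2.3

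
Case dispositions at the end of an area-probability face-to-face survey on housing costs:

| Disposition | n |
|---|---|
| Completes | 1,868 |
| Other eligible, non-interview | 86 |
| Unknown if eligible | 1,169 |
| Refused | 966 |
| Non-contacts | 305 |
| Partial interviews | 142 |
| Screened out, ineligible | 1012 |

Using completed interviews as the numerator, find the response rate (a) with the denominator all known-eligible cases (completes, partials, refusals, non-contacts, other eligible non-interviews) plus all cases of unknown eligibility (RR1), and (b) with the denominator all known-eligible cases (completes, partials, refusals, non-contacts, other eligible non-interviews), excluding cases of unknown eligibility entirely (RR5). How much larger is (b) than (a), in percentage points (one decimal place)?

14.3

Top = 1868
Denominator = 1868 + 142 + 966 + 305 + 86 + 1169 = 4536
RR1 = 1868 / 4536 = 0.4118
Denominator = 1868 + 142 + 966 + 305 + 86 = 3367
RR5 = 1868 / 3367 = 0.5548
Difference = 55.48 − 41.18 = 14.30 percentage points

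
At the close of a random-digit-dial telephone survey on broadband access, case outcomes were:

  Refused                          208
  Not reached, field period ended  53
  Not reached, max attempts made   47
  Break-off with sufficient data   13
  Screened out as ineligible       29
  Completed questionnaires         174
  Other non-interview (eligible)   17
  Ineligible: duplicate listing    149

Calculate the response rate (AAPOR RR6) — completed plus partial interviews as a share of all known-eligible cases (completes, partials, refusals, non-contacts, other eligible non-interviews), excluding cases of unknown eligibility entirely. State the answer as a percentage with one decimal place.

No contact after all attempts = 53 + 47 = 100
Screened out, ineligible = 29 + 149 = 178
Top → 174 + 13 = 187
Denom → 174 + 13 + 208 + 100 + 17 = 512
RR6 = 187 / 512 = 0.3652

36.5%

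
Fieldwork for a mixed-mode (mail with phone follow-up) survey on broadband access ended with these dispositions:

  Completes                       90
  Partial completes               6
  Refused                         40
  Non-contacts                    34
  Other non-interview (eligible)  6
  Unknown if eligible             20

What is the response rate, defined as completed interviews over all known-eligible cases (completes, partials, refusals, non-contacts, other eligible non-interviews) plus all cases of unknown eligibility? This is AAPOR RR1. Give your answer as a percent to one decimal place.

45.9%

Num → 90
Base → 90 + 6 + 40 + 34 + 6 + 20 = 196
RR1 = 90 / 196 = 0.4592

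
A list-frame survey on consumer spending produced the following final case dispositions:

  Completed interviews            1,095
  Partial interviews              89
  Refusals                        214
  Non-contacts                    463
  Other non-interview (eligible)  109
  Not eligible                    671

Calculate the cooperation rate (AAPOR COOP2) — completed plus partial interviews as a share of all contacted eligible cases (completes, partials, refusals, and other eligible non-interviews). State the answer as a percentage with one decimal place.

Numerator = 1095 + 89 = 1184
Base = 1095 + 89 + 214 + 109 = 1507
COOP2 = 1184 / 1507 = 0.7857

78.6%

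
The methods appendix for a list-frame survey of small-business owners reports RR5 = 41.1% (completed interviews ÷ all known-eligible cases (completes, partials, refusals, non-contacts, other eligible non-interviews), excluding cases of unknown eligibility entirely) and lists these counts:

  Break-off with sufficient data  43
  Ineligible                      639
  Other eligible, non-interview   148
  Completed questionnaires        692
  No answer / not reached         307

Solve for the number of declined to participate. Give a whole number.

RR5 = 692 / D = 0.411
D = 692 / 0.411 = 1683.7
Rest of base = 1190
declined to participate = 1683.7 − 1190 ≈ 494

494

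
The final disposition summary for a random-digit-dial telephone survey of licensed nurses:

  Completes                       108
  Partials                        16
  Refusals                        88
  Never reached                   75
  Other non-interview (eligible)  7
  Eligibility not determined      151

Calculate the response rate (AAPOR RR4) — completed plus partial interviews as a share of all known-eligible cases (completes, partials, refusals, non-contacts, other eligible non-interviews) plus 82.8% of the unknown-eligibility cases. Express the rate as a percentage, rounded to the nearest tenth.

Numerator: 108 + 16 = 124
Known eligible: 108 + 16 + 88 + 75 + 7 = 294
Eligible share of unknowns: 0.8280 × 151 = 125.03
Base: 294 + 125.03 = 419.03
RR4 = 124 / 419.03 = 0.2959

29.6%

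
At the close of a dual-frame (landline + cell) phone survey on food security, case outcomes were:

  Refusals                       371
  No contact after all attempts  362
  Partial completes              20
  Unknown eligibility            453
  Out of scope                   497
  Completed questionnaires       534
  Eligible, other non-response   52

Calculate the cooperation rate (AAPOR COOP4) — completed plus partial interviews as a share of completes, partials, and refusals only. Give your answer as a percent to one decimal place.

59.9%

Top = 534 + 20 = 554
Denominator = 534 + 20 + 371 = 925
COOP4 = 554 / 925 = 0.5989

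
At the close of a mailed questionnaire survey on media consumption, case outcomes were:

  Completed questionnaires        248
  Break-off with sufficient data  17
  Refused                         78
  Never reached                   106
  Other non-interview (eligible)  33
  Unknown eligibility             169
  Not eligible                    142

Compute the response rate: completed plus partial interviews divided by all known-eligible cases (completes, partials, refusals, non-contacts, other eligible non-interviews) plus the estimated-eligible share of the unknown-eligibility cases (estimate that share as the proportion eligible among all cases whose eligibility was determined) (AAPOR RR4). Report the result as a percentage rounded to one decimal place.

43.3%

Top → 248 + 17 = 265
Determined eligible → 248 + 17 + 78 + 106 + 33 = 482
e = 482 / (482 + 142) = 482 / 624 = 0.7724
Estimated eligible among unknowns → 0.7724 × 169 = 130.54
Denominator → 482 + 130.54 = 612.54
RR4 = 265 / 612.54 = 0.4326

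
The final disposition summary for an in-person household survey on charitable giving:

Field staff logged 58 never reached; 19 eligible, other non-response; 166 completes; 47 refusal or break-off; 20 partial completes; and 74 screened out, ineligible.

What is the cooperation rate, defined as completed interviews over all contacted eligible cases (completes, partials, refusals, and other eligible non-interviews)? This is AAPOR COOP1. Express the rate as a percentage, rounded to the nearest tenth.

Num = 166
Base = 166 + 20 + 47 + 19 = 252
COOP1 = 166 / 252 = 0.6587

65.9%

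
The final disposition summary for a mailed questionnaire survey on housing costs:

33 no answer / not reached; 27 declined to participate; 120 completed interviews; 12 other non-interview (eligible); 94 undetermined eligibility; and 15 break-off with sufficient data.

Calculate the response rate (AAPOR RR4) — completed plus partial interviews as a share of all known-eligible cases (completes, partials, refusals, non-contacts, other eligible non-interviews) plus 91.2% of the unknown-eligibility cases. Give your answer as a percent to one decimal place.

Top: 120 + 15 = 135
Determined eligible: 120 + 15 + 27 + 33 + 12 = 207
e × U: 0.9120 × 94 = 85.73
Denom: 207 + 85.73 = 292.73
RR4 = 135 / 292.73 = 0.4612

46.1%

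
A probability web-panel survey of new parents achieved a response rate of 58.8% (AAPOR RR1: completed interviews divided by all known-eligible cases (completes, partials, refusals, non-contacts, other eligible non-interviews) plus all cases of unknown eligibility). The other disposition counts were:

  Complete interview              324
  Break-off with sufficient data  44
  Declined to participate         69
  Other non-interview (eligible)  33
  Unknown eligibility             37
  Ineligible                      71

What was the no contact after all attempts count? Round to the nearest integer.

44

RR1 = 324 / D = 0.588
D = 324 / 0.588 = 551.0
Rest of base = 507
no contact after all attempts = 551.0 − 507 ≈ 44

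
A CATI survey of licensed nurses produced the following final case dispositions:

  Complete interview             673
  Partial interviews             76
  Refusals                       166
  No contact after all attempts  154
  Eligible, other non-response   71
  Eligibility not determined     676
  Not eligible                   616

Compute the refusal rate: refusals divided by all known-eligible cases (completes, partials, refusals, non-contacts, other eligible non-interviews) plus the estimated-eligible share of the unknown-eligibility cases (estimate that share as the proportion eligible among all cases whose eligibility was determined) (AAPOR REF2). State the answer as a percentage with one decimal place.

10.5%

Num → 166
Known eligible → 673 + 76 + 166 + 154 + 71 = 1140
e = 1140 / (1140 + 616) = 1140 / 1756 = 0.6492
Estimated eligible among unknowns → 0.6492 × 676 = 438.86
Base → 1140 + 438.86 = 1578.86
REF2 = 166 / 1578.86 = 0.1051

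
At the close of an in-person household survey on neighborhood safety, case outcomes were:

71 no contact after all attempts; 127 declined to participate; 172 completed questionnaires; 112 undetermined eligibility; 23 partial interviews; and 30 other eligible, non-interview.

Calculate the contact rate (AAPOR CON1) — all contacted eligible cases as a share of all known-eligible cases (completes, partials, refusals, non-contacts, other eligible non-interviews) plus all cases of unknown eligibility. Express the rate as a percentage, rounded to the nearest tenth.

65.8%

Top: 172 + 23 + 127 + 30 = 352
Denom: 172 + 23 + 127 + 71 + 30 + 112 = 535
CON1 = 352 / 535 = 0.6579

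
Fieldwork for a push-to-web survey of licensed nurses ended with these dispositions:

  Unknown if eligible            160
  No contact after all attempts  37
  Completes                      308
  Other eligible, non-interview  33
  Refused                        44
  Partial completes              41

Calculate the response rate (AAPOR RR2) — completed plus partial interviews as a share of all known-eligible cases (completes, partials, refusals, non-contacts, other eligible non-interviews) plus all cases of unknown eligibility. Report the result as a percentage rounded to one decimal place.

56.0%

Num: 308 + 41 = 349
Base: 308 + 41 + 44 + 37 + 33 + 160 = 623
RR2 = 349 / 623 = 0.5602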